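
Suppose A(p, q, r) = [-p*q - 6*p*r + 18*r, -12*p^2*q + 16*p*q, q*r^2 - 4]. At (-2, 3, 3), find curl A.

(∇×A)₁ = ∂A₃/∂q − ∂A₂/∂r = r^2
(∇×A)₂ = ∂A₁/∂r − ∂A₃/∂p = -6*p + 18
(∇×A)₃ = ∂A₂/∂p − ∂A₁/∂q = -24*p*q + p + 16*q
∇×A = (r^2, -6*p + 18, -24*p*q + p + 16*q)
At (-2, 3, 3): (9, 30, 190).

(9, 30, 190)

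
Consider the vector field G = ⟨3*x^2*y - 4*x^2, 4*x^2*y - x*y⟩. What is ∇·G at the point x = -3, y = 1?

45

∂G₁/∂x = 6*x*y - 8*x
∂G₂/∂y = 4*x^2 - x
∇·G = 4*x^2 + 6*x*y - 9*x
At (-3, 1): 45.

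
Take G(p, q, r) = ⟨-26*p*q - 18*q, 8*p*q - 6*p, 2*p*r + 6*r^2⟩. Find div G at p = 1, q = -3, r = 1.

∂G₁/∂p = -26*q
∂G₂/∂q = 8*p
∂G₃/∂r = 2*p + 12*r
∇·G = 10*p - 26*q + 12*r
At (1, -3, 1): 100.

100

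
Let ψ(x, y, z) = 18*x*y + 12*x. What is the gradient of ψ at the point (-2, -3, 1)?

∂ψ/∂x = 18*y + 12
∂ψ/∂y = 18*x
∂ψ/∂z = 0
∇ψ = (18*y + 12, 18*x, 0)
At (-2, -3, 1): (-42, -36, 0).

(-42, -36, 0)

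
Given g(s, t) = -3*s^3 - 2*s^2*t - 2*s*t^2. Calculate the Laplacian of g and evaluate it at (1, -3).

∂²g/∂s² = -2*(9*s + 2*t)
∂²g/∂t² = -4*s
∇²g = -22*s - 4*t
At (1, -3): -10.

-10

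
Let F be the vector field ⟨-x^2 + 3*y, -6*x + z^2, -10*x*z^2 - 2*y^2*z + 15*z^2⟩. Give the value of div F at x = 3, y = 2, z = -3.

∂F₁/∂x = -2*x
∂F₂/∂y = 0
∂F₃/∂z = -20*x*z - 2*y^2 + 30*z
∇·F = -20*x*z - 2*x - 2*y^2 + 30*z
At (3, 2, -3): 76.

76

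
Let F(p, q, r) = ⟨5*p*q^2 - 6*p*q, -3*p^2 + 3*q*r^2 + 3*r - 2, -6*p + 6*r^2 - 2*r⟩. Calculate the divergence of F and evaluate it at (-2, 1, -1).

∂F₁/∂p = 5*q^2 - 6*q
∂F₂/∂q = 3*r^2
∂F₃/∂r = 12*r - 2
∇·F = 5*q^2 - 6*q + 3*r^2 + 12*r - 2
At (-2, 1, -1): -12.

-12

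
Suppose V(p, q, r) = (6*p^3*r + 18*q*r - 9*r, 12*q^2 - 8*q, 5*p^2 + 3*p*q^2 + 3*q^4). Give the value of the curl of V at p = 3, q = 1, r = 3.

(∇×V)₁ = ∂V₃/∂q − ∂V₂/∂r = 6*p*q + 12*q^3
(∇×V)₂ = ∂V₁/∂r − ∂V₃/∂p = 6*p^3 - 10*p - 3*q^2 + 18*q - 9
(∇×V)₃ = ∂V₂/∂p − ∂V₁/∂q = -18*r
∇×V = (6*p*q + 12*q^3, 6*p^3 - 10*p - 3*q^2 + 18*q - 9, -18*r)
At (3, 1, 3): (30, 138, -54).

(30, 138, -54)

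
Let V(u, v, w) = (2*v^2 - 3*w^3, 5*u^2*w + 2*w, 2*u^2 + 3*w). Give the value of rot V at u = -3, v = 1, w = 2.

(∇×V)₁ = ∂V₃/∂v − ∂V₂/∂w = -5*u^2 - 2
(∇×V)₂ = ∂V₁/∂w − ∂V₃/∂u = -4*u - 9*w^2
(∇×V)₃ = ∂V₂/∂u − ∂V₁/∂v = 10*u*w - 4*v
∇×V = (-5*u^2 - 2, -4*u - 9*w^2, 10*u*w - 4*v)
At (-3, 1, 2): (-47, -24, -64).

(-47, -24, -64)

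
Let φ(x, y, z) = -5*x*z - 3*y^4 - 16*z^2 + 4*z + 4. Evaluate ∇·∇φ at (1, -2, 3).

-176

∂²φ/∂x² = 0
∂²φ/∂y² = -36*y^2
∂²φ/∂z² = -32
∇²φ = -36*y^2 - 32
At (1, -2, 3): -176.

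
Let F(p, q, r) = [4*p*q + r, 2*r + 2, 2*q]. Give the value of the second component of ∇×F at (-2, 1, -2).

(∇×F)_2 = ∂F₁/∂r − ∂F₃/∂p
= 1 − (0)
= 1
At (-2, 1, -2): 1.

1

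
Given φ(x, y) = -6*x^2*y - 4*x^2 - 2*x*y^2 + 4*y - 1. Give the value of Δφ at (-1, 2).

∂²φ/∂x² = -4*(3*y + 2)
∂²φ/∂y² = -4*x
∇²φ = -4*x - 12*y - 8
At (-1, 2): -28.

-28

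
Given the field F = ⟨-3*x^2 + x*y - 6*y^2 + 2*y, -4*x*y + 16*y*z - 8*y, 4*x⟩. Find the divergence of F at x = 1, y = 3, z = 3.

∂F₁/∂x = -6*x + y
∂F₂/∂y = -4*x + 16*z - 8
∂F₃/∂z = 0
∇·F = -10*x + y + 16*z - 8
At (1, 3, 3): 33.

33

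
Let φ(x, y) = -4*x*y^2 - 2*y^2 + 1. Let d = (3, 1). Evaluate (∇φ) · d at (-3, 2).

-8

∂φ/∂x = -4*y^2
∂φ/∂y = -8*x*y - 4*y
∇φ at (-3, 2) = (-16, 40)
∇φ · d = (-16)(3) + (40)(1) = -8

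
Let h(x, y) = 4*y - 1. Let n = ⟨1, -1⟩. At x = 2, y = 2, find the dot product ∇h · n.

-4

∂h/∂x = 0
∂h/∂y = 4
∇h at (2, 2) = (0, 4)
∇h · n = (0)(1) + (4)(-1) = -4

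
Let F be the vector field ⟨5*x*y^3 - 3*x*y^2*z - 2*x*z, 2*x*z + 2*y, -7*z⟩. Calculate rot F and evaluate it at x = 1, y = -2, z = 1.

(-2, -14, -70)

(∇×F)₁ = ∂F₃/∂y − ∂F₂/∂z = -2*x
(∇×F)₂ = ∂F₁/∂z − ∂F₃/∂x = -3*x*y^2 - 2*x
(∇×F)₃ = ∂F₂/∂x − ∂F₁/∂y = -15*x*y^2 + 6*x*y*z + 2*z
∇×F = (-2*x, -3*x*y^2 - 2*x, -15*x*y^2 + 6*x*y*z + 2*z)
At (1, -2, 1): (-2, -14, -70).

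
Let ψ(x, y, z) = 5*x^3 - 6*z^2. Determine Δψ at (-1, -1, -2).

∂²ψ/∂x² = 30*x
∂²ψ/∂y² = 0
∂²ψ/∂z² = -12
∇²ψ = 30*x - 12
At (-1, -1, -2): -42.

-42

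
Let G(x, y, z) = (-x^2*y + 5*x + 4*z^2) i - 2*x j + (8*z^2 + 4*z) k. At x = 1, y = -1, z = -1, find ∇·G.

∂G₁/∂x = -2*x*y + 5
∂G₂/∂y = 0
∂G₃/∂z = 16*z + 4
∇·G = -2*x*y + 16*z + 9
At (1, -1, -1): -5.

-5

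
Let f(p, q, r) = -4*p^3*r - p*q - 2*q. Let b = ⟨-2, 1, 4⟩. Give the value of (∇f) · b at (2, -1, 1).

-38

∂f/∂p = -12*p^2*r - q
∂f/∂q = -p - 2
∂f/∂r = -4*p^3
∇f at (2, -1, 1) = (-47, -4, -32)
∇f · b = (-47)(-2) + (-4)(1) + (-32)(4) = -38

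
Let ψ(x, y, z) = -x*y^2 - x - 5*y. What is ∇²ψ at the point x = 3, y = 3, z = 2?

-6

∂²ψ/∂x² = 0
∂²ψ/∂y² = -2*x
∂²ψ/∂z² = 0
∇²ψ = -2*x
At (3, 3, 2): -6.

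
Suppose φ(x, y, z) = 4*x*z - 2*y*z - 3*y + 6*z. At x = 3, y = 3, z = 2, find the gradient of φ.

(8, -7, 12)

∂φ/∂x = 4*z
∂φ/∂y = -2*z - 3
∂φ/∂z = 4*x - 2*y + 6
∇φ = (4*z, -2*z - 3, 4*x - 2*y + 6)
At (3, 3, 2): (8, -7, 12).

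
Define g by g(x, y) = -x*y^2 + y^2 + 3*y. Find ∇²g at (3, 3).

-4

∂²g/∂x² = 0
∂²g/∂y² = 2*(-x + 1)
∇²g = -2*x + 2
At (3, 3): -4.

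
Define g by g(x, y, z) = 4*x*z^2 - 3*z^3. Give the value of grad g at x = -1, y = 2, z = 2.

∂g/∂x = 4*z^2
∂g/∂y = 0
∂g/∂z = 8*x*z - 9*z^2
∇g = (4*z^2, 0, 8*x*z - 9*z^2)
At (-1, 2, 2): (16, 0, -52).

(16, 0, -52)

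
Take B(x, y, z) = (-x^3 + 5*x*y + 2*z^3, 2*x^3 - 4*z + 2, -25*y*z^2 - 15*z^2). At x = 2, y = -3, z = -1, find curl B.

(-21, 6, 14)

(∇×B)₁ = ∂B₃/∂y − ∂B₂/∂z = -25*z^2 + 4
(∇×B)₂ = ∂B₁/∂z − ∂B₃/∂x = 6*z^2
(∇×B)₃ = ∂B₂/∂x − ∂B₁/∂y = 6*x^2 - 5*x
∇×B = (-25*z^2 + 4, 6*z^2, 6*x^2 - 5*x)
At (2, -3, -1): (-21, 6, 14).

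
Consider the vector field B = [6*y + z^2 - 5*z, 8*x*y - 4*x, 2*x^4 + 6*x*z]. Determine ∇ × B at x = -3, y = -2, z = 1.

(∇×B)₁ = ∂B₃/∂y − ∂B₂/∂z = 0
(∇×B)₂ = ∂B₁/∂z − ∂B₃/∂x = -8*x^3 - 4*z - 5
(∇×B)₃ = ∂B₂/∂x − ∂B₁/∂y = 8*y - 10
∇×B = (0, -8*x^3 - 4*z - 5, 8*y - 10)
At (-3, -2, 1): (0, 207, -26).

(0, 207, -26)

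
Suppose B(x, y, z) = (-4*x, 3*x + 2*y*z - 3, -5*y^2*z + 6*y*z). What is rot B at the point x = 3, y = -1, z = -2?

(-30, 0, 3)

(∇×B)₁ = ∂B₃/∂y − ∂B₂/∂z = -10*y*z - 2*y + 6*z
(∇×B)₂ = ∂B₁/∂z − ∂B₃/∂x = 0
(∇×B)₃ = ∂B₂/∂x − ∂B₁/∂y = 3
∇×B = (-10*y*z - 2*y + 6*z, 0, 3)
At (3, -1, -2): (-30, 0, 3).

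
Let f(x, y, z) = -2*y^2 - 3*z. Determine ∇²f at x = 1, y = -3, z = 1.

∂²f/∂x² = 0
∂²f/∂y² = -4
∂²f/∂z² = 0
∇²f = -4
At (1, -3, 1): -4.

-4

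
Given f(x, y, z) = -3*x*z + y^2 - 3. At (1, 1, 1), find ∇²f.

2

∂²f/∂x² = 0
∂²f/∂y² = 2
∂²f/∂z² = 0
∇²f = 2
At (1, 1, 1): 2.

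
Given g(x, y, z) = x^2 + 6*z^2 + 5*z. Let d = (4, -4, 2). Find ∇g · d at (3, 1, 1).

∂g/∂x = 2*x
∂g/∂y = 0
∂g/∂z = 12*z + 5
∇g at (3, 1, 1) = (6, 0, 17)
∇g · d = (6)(4) + (0)(-4) + (17)(2) = 58

58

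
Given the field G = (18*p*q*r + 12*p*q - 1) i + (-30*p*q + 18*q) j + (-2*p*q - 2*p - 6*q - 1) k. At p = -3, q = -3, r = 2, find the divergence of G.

-36

∂G₁/∂p = 18*q*r + 12*q
∂G₂/∂q = -30*p + 18
∂G₃/∂r = 0
∇·G = -30*p + 18*q*r + 12*q + 18
At (-3, -3, 2): -36.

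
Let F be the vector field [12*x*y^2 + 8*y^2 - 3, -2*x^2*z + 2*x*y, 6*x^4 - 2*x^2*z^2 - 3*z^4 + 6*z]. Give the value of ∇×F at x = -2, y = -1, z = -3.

(8, 120, -58)

(∇×F)₁ = ∂F₃/∂y − ∂F₂/∂z = 2*x^2
(∇×F)₂ = ∂F₁/∂z − ∂F₃/∂x = -24*x^3 + 4*x*z^2
(∇×F)₃ = ∂F₂/∂x − ∂F₁/∂y = -24*x*y - 4*x*z - 14*y
∇×F = (2*x^2, -24*x^3 + 4*x*z^2, -24*x*y - 4*x*z - 14*y)
At (-2, -1, -3): (8, 120, -58).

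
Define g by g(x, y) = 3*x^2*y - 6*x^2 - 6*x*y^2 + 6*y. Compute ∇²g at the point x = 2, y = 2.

∂²g/∂x² = 6*(y - 2)
∂²g/∂y² = -12*x
∇²g = -12*x + 6*y - 12
At (2, 2): -24.

-24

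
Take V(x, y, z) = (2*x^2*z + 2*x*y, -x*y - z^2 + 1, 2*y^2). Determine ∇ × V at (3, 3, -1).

(10, 18, -9)

(∇×V)₁ = ∂V₃/∂y − ∂V₂/∂z = 4*y + 2*z
(∇×V)₂ = ∂V₁/∂z − ∂V₃/∂x = 2*x^2
(∇×V)₃ = ∂V₂/∂x − ∂V₁/∂y = -2*x - y
∇×V = (4*y + 2*z, 2*x^2, -2*x - y)
At (3, 3, -1): (10, 18, -9).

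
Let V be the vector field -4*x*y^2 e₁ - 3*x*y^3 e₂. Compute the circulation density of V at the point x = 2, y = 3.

∂V₂/∂x = -3*y^3
∂V₁/∂y = -8*x*y
Scalar curl = 8*x*y - 3*y^3
At (2, 3): -33.

-33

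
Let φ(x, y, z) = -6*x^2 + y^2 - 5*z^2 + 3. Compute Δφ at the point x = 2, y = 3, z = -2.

-20

∂²φ/∂x² = -12
∂²φ/∂y² = 2
∂²φ/∂z² = -10
∇²φ = -20
At (2, 3, -2): -20.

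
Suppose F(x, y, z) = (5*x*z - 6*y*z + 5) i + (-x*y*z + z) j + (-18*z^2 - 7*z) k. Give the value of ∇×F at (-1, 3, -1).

(∇×F)₁ = ∂F₃/∂y − ∂F₂/∂z = x*y - 1
(∇×F)₂ = ∂F₁/∂z − ∂F₃/∂x = 5*x - 6*y
(∇×F)₃ = ∂F₂/∂x − ∂F₁/∂y = -y*z + 6*z
∇×F = (x*y - 1, 5*x - 6*y, -y*z + 6*z)
At (-1, 3, -1): (-4, -23, -3).

(-4, -23, -3)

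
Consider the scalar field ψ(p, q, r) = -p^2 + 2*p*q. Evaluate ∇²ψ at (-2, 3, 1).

∂²ψ/∂p² = -2
∂²ψ/∂q² = 0
∂²ψ/∂r² = 0
∇²ψ = -2
At (-2, 3, 1): -2.

-2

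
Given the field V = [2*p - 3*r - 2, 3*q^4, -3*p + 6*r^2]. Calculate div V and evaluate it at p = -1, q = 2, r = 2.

122

∂V₁/∂p = 2
∂V₂/∂q = 12*q^3
∂V₃/∂r = 12*r
∇·V = 12*q^3 + 12*r + 2
At (-1, 2, 2): 122.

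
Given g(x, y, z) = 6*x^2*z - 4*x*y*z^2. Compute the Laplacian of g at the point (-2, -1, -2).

-40

∂²g/∂x² = 12*z
∂²g/∂y² = 0
∂²g/∂z² = -8*x*y
∇²g = -8*x*y + 12*z
At (-2, -1, -2): -40.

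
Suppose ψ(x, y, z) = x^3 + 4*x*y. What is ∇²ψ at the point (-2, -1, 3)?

∂²ψ/∂x² = 6*x
∂²ψ/∂y² = 0
∂²ψ/∂z² = 0
∇²ψ = 6*x
At (-2, -1, 3): -12.

-12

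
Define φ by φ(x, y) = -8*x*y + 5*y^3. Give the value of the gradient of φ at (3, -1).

∂φ/∂x = -8*y
∂φ/∂y = -8*x + 15*y^2
∇φ = (-8*y, -8*x + 15*y^2)
At (3, -1): (8, -9).

(8, -9)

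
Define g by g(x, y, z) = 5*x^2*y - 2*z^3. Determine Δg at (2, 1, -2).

34

∂²g/∂x² = 10*y
∂²g/∂y² = 0
∂²g/∂z² = -12*z
∇²g = 10*y - 12*z
At (2, 1, -2): 34.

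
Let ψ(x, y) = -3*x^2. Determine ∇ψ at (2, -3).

∂ψ/∂x = -6*x
∂ψ/∂y = 0
∇ψ = (-6*x, 0)
At (2, -3): (-12, 0).

(-12, 0)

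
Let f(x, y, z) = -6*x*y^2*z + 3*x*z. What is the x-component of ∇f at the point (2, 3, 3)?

(∇f)_1 = ∂f/∂x = -6*y^2*z + 3*z
At (2, 3, 3): -153.

-153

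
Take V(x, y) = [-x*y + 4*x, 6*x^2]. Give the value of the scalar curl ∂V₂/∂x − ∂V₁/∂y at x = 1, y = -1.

∂V₂/∂x = 12*x
∂V₁/∂y = -x
Scalar curl = 13*x
At (1, -1): 13.

13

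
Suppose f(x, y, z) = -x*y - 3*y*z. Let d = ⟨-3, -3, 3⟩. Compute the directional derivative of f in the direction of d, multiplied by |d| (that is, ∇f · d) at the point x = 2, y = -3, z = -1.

15

∂f/∂x = -y
∂f/∂y = -x - 3*z
∂f/∂z = -3*y
∇f at (2, -3, -1) = (3, 1, 9)
∇f · d = (3)(-3) + (1)(-3) + (9)(3) = 15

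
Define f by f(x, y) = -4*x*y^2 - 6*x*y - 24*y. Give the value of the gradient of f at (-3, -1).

∂f/∂x = -4*y^2 - 6*y
∂f/∂y = -8*x*y - 6*x - 24
∇f = (-4*y^2 - 6*y, -8*x*y - 6*x - 24)
At (-3, -1): (2, -30).

(2, -30)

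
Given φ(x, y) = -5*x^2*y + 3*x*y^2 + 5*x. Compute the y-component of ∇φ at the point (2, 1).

(∇φ)_2 = ∂φ/∂y = -5*x^2 + 6*x*y
At (2, 1): -8.

-8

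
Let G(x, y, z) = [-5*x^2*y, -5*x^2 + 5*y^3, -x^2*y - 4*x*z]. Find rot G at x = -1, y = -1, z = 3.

(∇×G)₁ = ∂G₃/∂y − ∂G₂/∂z = -x^2
(∇×G)₂ = ∂G₁/∂z − ∂G₃/∂x = 2*x*y + 4*z
(∇×G)₃ = ∂G₂/∂x − ∂G₁/∂y = 5*x^2 - 10*x
∇×G = (-x^2, 2*x*y + 4*z, 5*x^2 - 10*x)
At (-1, -1, 3): (-1, 14, 15).

(-1, 14, 15)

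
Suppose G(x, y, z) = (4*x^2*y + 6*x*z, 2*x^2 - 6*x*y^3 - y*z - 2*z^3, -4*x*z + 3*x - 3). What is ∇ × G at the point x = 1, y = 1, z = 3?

(∇×G)₁ = ∂G₃/∂y − ∂G₂/∂z = y + 6*z^2
(∇×G)₂ = ∂G₁/∂z − ∂G₃/∂x = 6*x + 4*z - 3
(∇×G)₃ = ∂G₂/∂x − ∂G₁/∂y = -4*x^2 + 4*x - 6*y^3
∇×G = (y + 6*z^2, 6*x + 4*z - 3, -4*x^2 + 4*x - 6*y^3)
At (1, 1, 3): (55, 15, -6).

(55, 15, -6)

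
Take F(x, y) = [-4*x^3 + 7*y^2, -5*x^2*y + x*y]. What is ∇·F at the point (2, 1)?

∂F₁/∂x = -12*x^2
∂F₂/∂y = -5*x^2 + x
∇·F = -17*x^2 + x
At (2, 1): -66.

-66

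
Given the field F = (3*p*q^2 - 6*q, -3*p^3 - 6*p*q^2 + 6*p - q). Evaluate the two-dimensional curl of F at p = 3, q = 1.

-93

∂F₂/∂p = -9*p^2 - 6*q^2 + 6
∂F₁/∂q = 6*p*q - 6
Scalar curl = -9*p^2 - 6*p*q - 6*q^2 + 12
At (3, 1): -93.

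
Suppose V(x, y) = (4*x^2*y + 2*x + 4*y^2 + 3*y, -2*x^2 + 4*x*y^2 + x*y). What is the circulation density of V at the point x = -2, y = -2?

∂V₂/∂x = -4*x + 4*y^2 + y
∂V₁/∂y = 4*x^2 + 8*y + 3
Scalar curl = -4*x^2 - 4*x + 4*y^2 - 7*y - 3
At (-2, -2): 19.

19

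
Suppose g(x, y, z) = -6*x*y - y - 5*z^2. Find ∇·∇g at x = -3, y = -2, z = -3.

-10

∂²g/∂x² = 0
∂²g/∂y² = 0
∂²g/∂z² = -10
∇²g = -10
At (-3, -2, -3): -10.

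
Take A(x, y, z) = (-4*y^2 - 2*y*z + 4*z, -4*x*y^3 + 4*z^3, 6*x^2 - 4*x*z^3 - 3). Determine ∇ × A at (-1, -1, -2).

(∇×A)₁ = ∂A₃/∂y − ∂A₂/∂z = -12*z^2
(∇×A)₂ = ∂A₁/∂z − ∂A₃/∂x = -12*x - 2*y + 4*z^3 + 4
(∇×A)₃ = ∂A₂/∂x − ∂A₁/∂y = -4*y^3 + 8*y + 2*z
∇×A = (-12*z^2, -12*x - 2*y + 4*z^3 + 4, -4*y^3 + 8*y + 2*z)
At (-1, -1, -2): (-48, -14, -8).

(-48, -14, -8)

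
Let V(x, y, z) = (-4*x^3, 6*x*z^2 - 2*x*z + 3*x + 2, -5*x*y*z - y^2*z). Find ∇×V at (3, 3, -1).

(∇×V)₁ = ∂V₃/∂y − ∂V₂/∂z = -17*x*z + 2*x - 2*y*z
(∇×V)₂ = ∂V₁/∂z − ∂V₃/∂x = 5*y*z
(∇×V)₃ = ∂V₂/∂x − ∂V₁/∂y = 6*z^2 - 2*z + 3
∇×V = (-17*x*z + 2*x - 2*y*z, 5*y*z, 6*z^2 - 2*z + 3)
At (3, 3, -1): (63, -15, 11).

(63, -15, 11)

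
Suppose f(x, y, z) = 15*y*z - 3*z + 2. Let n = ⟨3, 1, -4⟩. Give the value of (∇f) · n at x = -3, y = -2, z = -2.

102

∂f/∂x = 0
∂f/∂y = 15*z
∂f/∂z = 15*y - 3
∇f at (-3, -2, -2) = (0, -30, -33)
∇f · n = (0)(3) + (-30)(1) + (-33)(-4) = 102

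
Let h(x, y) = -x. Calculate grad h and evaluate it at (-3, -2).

∂h/∂x = -1
∂h/∂y = 0
∇h = (-1, 0)
At (-3, -2): (-1, 0).

(-1, 0)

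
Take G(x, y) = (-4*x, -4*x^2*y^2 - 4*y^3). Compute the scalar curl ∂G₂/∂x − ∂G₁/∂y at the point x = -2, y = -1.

∂G₂/∂x = -8*x*y^2
∂G₁/∂y = 0
Scalar curl = -8*x*y^2
At (-2, -1): 16.

16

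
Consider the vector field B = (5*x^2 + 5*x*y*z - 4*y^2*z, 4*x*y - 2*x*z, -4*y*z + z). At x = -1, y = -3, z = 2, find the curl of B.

(∇×B)₁ = ∂B₃/∂y − ∂B₂/∂z = 2*x - 4*z
(∇×B)₂ = ∂B₁/∂z − ∂B₃/∂x = 5*x*y - 4*y^2
(∇×B)₃ = ∂B₂/∂x − ∂B₁/∂y = -5*x*z + 8*y*z + 4*y - 2*z
∇×B = (2*x - 4*z, 5*x*y - 4*y^2, -5*x*z + 8*y*z + 4*y - 2*z)
At (-1, -3, 2): (-10, -21, -54).

(-10, -21, -54)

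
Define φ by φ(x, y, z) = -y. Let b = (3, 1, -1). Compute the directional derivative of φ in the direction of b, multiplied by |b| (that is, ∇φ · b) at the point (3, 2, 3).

-1

∂φ/∂x = 0
∂φ/∂y = -1
∂φ/∂z = 0
∇φ at (3, 2, 3) = (0, -1, 0)
∇φ · b = (0)(3) + (-1)(1) + (0)(-1) = -1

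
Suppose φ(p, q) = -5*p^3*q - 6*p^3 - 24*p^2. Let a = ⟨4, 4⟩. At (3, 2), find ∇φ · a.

∂φ/∂p = -15*p^2*q - 18*p^2 - 48*p
∂φ/∂q = -5*p^3
∇φ at (3, 2) = (-576, -135)
∇φ · a = (-576)(4) + (-135)(4) = -2844

-2844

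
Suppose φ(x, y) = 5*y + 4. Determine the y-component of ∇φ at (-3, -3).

(∇φ)_2 = ∂φ/∂y = 5
At (-3, -3): 5.

5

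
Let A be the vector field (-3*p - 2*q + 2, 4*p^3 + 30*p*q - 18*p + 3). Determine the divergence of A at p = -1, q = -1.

∂A₁/∂p = -3
∂A₂/∂q = 30*p
∇·A = 30*p - 3
At (-1, -1): -33.

-33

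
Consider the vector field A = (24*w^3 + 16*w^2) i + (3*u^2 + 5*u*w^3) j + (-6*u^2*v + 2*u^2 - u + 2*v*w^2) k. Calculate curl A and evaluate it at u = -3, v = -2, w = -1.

(-7, 125, -23)

(∇×A)₁ = ∂A₃/∂v − ∂A₂/∂w = -6*u^2 - 15*u*w^2 + 2*w^2
(∇×A)₂ = ∂A₁/∂w − ∂A₃/∂u = 12*u*v - 4*u + 72*w^2 + 32*w + 1
(∇×A)₃ = ∂A₂/∂u − ∂A₁/∂v = 6*u + 5*w^3
∇×A = (-6*u^2 - 15*u*w^2 + 2*w^2, 12*u*v - 4*u + 72*w^2 + 32*w + 1, 6*u + 5*w^3)
At (-3, -2, -1): (-7, 125, -23).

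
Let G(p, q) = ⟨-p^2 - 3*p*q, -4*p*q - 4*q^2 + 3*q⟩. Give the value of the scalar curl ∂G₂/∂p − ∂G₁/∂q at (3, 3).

-3

∂G₂/∂p = -4*q
∂G₁/∂q = -3*p
Scalar curl = 3*p - 4*q
At (3, 3): -3.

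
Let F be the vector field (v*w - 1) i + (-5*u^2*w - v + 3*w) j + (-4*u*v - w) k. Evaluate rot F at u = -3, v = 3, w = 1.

(54, 15, 29)

(∇×F)₁ = ∂F₃/∂v − ∂F₂/∂w = 5*u^2 - 4*u - 3
(∇×F)₂ = ∂F₁/∂w − ∂F₃/∂u = 5*v
(∇×F)₃ = ∂F₂/∂u − ∂F₁/∂v = -10*u*w - w
∇×F = (5*u^2 - 4*u - 3, 5*v, -10*u*w - w)
At (-3, 3, 1): (54, 15, 29).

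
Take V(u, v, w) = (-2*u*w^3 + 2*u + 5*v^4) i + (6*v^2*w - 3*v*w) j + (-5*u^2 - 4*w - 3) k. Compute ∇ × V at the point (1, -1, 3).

(-9, -44, 20)

(∇×V)₁ = ∂V₃/∂v − ∂V₂/∂w = -6*v^2 + 3*v
(∇×V)₂ = ∂V₁/∂w − ∂V₃/∂u = -6*u*w^2 + 10*u
(∇×V)₃ = ∂V₂/∂u − ∂V₁/∂v = -20*v^3
∇×V = (-6*v^2 + 3*v, -6*u*w^2 + 10*u, -20*v^3)
At (1, -1, 3): (-9, -44, 20).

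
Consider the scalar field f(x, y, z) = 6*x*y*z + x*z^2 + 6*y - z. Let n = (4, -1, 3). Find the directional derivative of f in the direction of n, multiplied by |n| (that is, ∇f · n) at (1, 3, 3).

∂f/∂x = 6*y*z + z^2
∂f/∂y = 6*x*z + 6
∂f/∂z = 6*x*y + 2*x*z - 1
∇f at (1, 3, 3) = (63, 24, 23)
∇f · n = (63)(4) + (24)(-1) + (23)(3) = 297

297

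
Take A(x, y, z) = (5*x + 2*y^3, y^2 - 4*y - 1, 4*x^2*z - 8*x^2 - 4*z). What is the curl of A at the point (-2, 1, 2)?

(0, 0, -6)

(∇×A)₁ = ∂A₃/∂y − ∂A₂/∂z = 0
(∇×A)₂ = ∂A₁/∂z − ∂A₃/∂x = -8*x*z + 16*x
(∇×A)₃ = ∂A₂/∂x − ∂A₁/∂y = -6*y^2
∇×A = (0, -8*x*z + 16*x, -6*y^2)
At (-2, 1, 2): (0, 0, -6).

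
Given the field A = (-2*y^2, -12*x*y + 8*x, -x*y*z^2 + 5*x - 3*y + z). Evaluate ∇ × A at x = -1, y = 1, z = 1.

(∇×A)₁ = ∂A₃/∂y − ∂A₂/∂z = -x*z^2 - 3
(∇×A)₂ = ∂A₁/∂z − ∂A₃/∂x = y*z^2 - 5
(∇×A)₃ = ∂A₂/∂x − ∂A₁/∂y = -8*y + 8
∇×A = (-x*z^2 - 3, y*z^2 - 5, -8*y + 8)
At (-1, 1, 1): (-2, -4, 0).

(-2, -4, 0)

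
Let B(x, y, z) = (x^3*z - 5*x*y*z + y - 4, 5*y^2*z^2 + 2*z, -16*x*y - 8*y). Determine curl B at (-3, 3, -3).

(∇×B)₁ = ∂B₃/∂y − ∂B₂/∂z = -16*x - 10*y^2*z - 10
(∇×B)₂ = ∂B₁/∂z − ∂B₃/∂x = x^3 - 5*x*y + 16*y
(∇×B)₃ = ∂B₂/∂x − ∂B₁/∂y = 5*x*z - 1
∇×B = (-16*x - 10*y^2*z - 10, x^3 - 5*x*y + 16*y, 5*x*z - 1)
At (-3, 3, -3): (308, 66, 44).

(308, 66, 44)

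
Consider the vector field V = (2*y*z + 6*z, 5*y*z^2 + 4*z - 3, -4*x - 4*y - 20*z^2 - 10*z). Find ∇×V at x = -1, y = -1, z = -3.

(-38, 8, 6)

(∇×V)₁ = ∂V₃/∂y − ∂V₂/∂z = -10*y*z - 8
(∇×V)₂ = ∂V₁/∂z − ∂V₃/∂x = 2*y + 10
(∇×V)₃ = ∂V₂/∂x − ∂V₁/∂y = -2*z
∇×V = (-10*y*z - 8, 2*y + 10, -2*z)
At (-1, -1, -3): (-38, 8, 6).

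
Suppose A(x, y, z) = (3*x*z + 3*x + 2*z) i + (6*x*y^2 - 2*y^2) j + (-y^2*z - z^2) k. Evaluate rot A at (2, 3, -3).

(∇×A)₁ = ∂A₃/∂y − ∂A₂/∂z = -2*y*z
(∇×A)₂ = ∂A₁/∂z − ∂A₃/∂x = 3*x + 2
(∇×A)₃ = ∂A₂/∂x − ∂A₁/∂y = 6*y^2
∇×A = (-2*y*z, 3*x + 2, 6*y^2)
At (2, 3, -3): (18, 8, 54).

(18, 8, 54)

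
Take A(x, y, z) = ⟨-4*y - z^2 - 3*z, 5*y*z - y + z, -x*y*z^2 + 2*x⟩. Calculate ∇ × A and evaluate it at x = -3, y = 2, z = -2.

(1, 7, 4)

(∇×A)₁ = ∂A₃/∂y − ∂A₂/∂z = -x*z^2 - 5*y - 1
(∇×A)₂ = ∂A₁/∂z − ∂A₃/∂x = y*z^2 - 2*z - 5
(∇×A)₃ = ∂A₂/∂x − ∂A₁/∂y = 4
∇×A = (-x*z^2 - 5*y - 1, y*z^2 - 2*z - 5, 4)
At (-3, 2, -2): (1, 7, 4).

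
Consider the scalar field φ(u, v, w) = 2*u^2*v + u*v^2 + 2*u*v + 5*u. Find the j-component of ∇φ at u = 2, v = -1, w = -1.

8

(∇φ)_2 = ∂φ/∂v = 2*u^2 + 2*u*v + 2*u
At (2, -1, -1): 8.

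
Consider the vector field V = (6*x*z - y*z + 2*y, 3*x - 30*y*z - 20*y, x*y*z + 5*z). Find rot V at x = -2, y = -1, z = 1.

(-32, -10, 2)

(∇×V)₁ = ∂V₃/∂y − ∂V₂/∂z = x*z + 30*y
(∇×V)₂ = ∂V₁/∂z − ∂V₃/∂x = 6*x - y*z - y
(∇×V)₃ = ∂V₂/∂x − ∂V₁/∂y = z + 1
∇×V = (x*z + 30*y, 6*x - y*z - y, z + 1)
At (-2, -1, 1): (-32, -10, 2).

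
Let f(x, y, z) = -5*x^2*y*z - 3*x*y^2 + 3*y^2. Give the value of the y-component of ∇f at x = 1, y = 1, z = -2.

(∇f)_2 = ∂f/∂y = -5*x^2*z - 6*x*y + 6*y
At (1, 1, -2): 10.

10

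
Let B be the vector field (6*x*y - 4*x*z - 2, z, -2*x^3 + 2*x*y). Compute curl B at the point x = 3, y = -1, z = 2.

(5, 44, -18)

(∇×B)₁ = ∂B₃/∂y − ∂B₂/∂z = 2*x - 1
(∇×B)₂ = ∂B₁/∂z − ∂B₃/∂x = 6*x^2 - 4*x - 2*y
(∇×B)₃ = ∂B₂/∂x − ∂B₁/∂y = -6*x
∇×B = (2*x - 1, 6*x^2 - 4*x - 2*y, -6*x)
At (3, -1, 2): (5, 44, -18).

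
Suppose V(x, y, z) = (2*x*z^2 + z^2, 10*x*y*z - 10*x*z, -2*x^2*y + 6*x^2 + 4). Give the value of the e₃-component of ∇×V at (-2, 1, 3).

(∇×V)_3 = ∂V₂/∂x − ∂V₁/∂y
= 10*y*z - 10*z − (0)
= 10*y*z - 10*z
At (-2, 1, 3): 0.

0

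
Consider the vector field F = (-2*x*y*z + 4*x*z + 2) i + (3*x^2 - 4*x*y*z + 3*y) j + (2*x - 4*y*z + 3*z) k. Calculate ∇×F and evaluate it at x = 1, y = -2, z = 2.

(-16, 6, 26)

(∇×F)₁ = ∂F₃/∂y − ∂F₂/∂z = 4*x*y - 4*z
(∇×F)₂ = ∂F₁/∂z − ∂F₃/∂x = -2*x*y + 4*x - 2
(∇×F)₃ = ∂F₂/∂x − ∂F₁/∂y = 2*x*z + 6*x - 4*y*z
∇×F = (4*x*y - 4*z, -2*x*y + 4*x - 2, 2*x*z + 6*x - 4*y*z)
At (1, -2, 2): (-16, 6, 26).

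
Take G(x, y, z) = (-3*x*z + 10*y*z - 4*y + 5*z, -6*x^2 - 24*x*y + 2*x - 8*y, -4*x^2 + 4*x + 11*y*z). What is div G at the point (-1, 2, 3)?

∂G₁/∂x = -3*z
∂G₂/∂y = -24*x - 8
∂G₃/∂z = 11*y
∇·G = -24*x + 11*y - 3*z - 8
At (-1, 2, 3): 29.

29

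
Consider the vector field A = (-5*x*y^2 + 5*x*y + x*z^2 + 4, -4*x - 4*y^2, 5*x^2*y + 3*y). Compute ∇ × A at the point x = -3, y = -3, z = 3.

(48, -108, 101)

(∇×A)₁ = ∂A₃/∂y − ∂A₂/∂z = 5*x^2 + 3
(∇×A)₂ = ∂A₁/∂z − ∂A₃/∂x = -10*x*y + 2*x*z
(∇×A)₃ = ∂A₂/∂x − ∂A₁/∂y = 10*x*y - 5*x - 4
∇×A = (5*x^2 + 3, -10*x*y + 2*x*z, 10*x*y - 5*x - 4)
At (-3, -3, 3): (48, -108, 101).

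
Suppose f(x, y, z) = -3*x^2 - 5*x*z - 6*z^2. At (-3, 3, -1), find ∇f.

(23, 0, 27)

∂f/∂x = -6*x - 5*z
∂f/∂y = 0
∂f/∂z = -5*x - 12*z
∇f = (-6*x - 5*z, 0, -5*x - 12*z)
At (-3, 3, -1): (23, 0, 27).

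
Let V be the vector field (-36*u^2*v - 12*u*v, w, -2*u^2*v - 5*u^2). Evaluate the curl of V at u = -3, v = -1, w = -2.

(∇×V)₁ = ∂V₃/∂v − ∂V₂/∂w = -2*u^2 - 1
(∇×V)₂ = ∂V₁/∂w − ∂V₃/∂u = 4*u*v + 10*u
(∇×V)₃ = ∂V₂/∂u − ∂V₁/∂v = 36*u^2 + 12*u
∇×V = (-2*u^2 - 1, 4*u*v + 10*u, 36*u^2 + 12*u)
At (-3, -1, -2): (-19, -18, 288).

(-19, -18, 288)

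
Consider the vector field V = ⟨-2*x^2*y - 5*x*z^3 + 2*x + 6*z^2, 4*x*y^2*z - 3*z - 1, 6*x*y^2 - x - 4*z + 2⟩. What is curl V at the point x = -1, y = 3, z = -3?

(3, 46, -106)

(∇×V)₁ = ∂V₃/∂y − ∂V₂/∂z = -4*x*y^2 + 12*x*y + 3
(∇×V)₂ = ∂V₁/∂z − ∂V₃/∂x = -15*x*z^2 - 6*y^2 + 12*z + 1
(∇×V)₃ = ∂V₂/∂x − ∂V₁/∂y = 2*x^2 + 4*y^2*z
∇×V = (-4*x*y^2 + 12*x*y + 3, -15*x*z^2 - 6*y^2 + 12*z + 1, 2*x^2 + 4*y^2*z)
At (-1, 3, -3): (3, 46, -106).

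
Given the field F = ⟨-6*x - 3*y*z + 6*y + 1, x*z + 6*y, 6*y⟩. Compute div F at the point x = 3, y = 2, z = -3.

∂F₁/∂x = -6
∂F₂/∂y = 6
∂F₃/∂z = 0
∇·F = 0
At (3, 2, -3): 0.

0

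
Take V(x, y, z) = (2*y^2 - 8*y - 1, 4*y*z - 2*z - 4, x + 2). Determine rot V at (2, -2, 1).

(∇×V)₁ = ∂V₃/∂y − ∂V₂/∂z = -4*y + 2
(∇×V)₂ = ∂V₁/∂z − ∂V₃/∂x = -1
(∇×V)₃ = ∂V₂/∂x − ∂V₁/∂y = -4*y + 8
∇×V = (-4*y + 2, -1, -4*y + 8)
At (2, -2, 1): (10, -1, 16).

(10, -1, 16)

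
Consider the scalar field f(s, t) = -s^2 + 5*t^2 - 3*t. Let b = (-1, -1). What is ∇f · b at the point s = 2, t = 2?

-13

∂f/∂s = -2*s
∂f/∂t = 10*t - 3
∇f at (2, 2) = (-4, 17)
∇f · b = (-4)(-1) + (17)(-1) = -13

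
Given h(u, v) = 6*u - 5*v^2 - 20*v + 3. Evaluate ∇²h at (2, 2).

∂²h/∂u² = 0
∂²h/∂v² = -10
∇²h = -10
At (2, 2): -10.

-10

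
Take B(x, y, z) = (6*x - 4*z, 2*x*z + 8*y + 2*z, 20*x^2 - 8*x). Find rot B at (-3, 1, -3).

(4, 124, -6)

(∇×B)₁ = ∂B₃/∂y − ∂B₂/∂z = -2*x - 2
(∇×B)₂ = ∂B₁/∂z − ∂B₃/∂x = -40*x + 4
(∇×B)₃ = ∂B₂/∂x − ∂B₁/∂y = 2*z
∇×B = (-2*x - 2, -40*x + 4, 2*z)
At (-3, 1, -3): (4, 124, -6).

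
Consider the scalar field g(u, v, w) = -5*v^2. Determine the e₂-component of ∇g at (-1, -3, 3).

(∇g)_2 = ∂g/∂v = -10*v
At (-1, -3, 3): 30.

30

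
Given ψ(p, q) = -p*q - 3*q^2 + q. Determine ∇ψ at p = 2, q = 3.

(-3, -19)

∂ψ/∂p = -q
∂ψ/∂q = -p - 6*q + 1
∇ψ = (-q, -p - 6*q + 1)
At (2, 3): (-3, -19).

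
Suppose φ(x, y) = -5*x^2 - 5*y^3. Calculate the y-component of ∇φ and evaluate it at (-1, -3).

(∇φ)_2 = ∂φ/∂y = -15*y^2
At (-1, -3): -135.

-135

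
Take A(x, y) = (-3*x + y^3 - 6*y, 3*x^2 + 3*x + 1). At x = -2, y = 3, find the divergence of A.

∂A₁/∂x = -3
∂A₂/∂y = 0
∇·A = -3
At (-2, 3): -3.

-3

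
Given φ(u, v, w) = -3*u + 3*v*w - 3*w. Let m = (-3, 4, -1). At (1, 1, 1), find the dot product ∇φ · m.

∂φ/∂u = -3
∂φ/∂v = 3*w
∂φ/∂w = 3*v - 3
∇φ at (1, 1, 1) = (-3, 3, 0)
∇φ · m = (-3)(-3) + (3)(4) + (0)(-1) = 21

21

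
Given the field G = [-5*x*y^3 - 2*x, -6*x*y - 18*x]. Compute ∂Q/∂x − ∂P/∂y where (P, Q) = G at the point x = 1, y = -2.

∂G₂/∂x = -6*y - 18
∂G₁/∂y = -15*x*y^2
Scalar curl = 15*x*y^2 - 6*y - 18
At (1, -2): 54.

54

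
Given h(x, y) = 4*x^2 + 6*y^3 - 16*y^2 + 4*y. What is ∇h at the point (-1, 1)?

∂h/∂x = 8*x
∂h/∂y = 18*y^2 - 32*y + 4
∇h = (8*x, 18*y^2 - 32*y + 4)
At (-1, 1): (-8, -10).

(-8, -10)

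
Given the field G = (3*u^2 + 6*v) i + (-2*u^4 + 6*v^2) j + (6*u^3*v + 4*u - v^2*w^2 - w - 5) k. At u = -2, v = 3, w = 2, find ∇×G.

(-72, -220, 58)

(∇×G)₁ = ∂G₃/∂v − ∂G₂/∂w = 6*u^3 - 2*v*w^2
(∇×G)₂ = ∂G₁/∂w − ∂G₃/∂u = -18*u^2*v - 4
(∇×G)₃ = ∂G₂/∂u − ∂G₁/∂v = -8*u^3 - 6
∇×G = (6*u^3 - 2*v*w^2, -18*u^2*v - 4, -8*u^3 - 6)
At (-2, 3, 2): (-72, -220, 58).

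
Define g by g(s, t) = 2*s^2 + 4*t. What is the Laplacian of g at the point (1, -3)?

∂²g/∂s² = 4
∂²g/∂t² = 0
∇²g = 4
At (1, -3): 4.

4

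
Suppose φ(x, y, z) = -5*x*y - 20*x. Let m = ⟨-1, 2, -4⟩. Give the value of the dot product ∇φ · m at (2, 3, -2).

15

∂φ/∂x = -5*y - 20
∂φ/∂y = -5*x
∂φ/∂z = 0
∇φ at (2, 3, -2) = (-35, -10, 0)
∇φ · m = (-35)(-1) + (-10)(2) + (0)(-4) = 15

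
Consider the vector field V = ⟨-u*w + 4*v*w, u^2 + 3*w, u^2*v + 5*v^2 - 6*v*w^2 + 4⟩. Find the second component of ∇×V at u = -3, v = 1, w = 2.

13

(∇×V)_2 = ∂V₁/∂w − ∂V₃/∂u
= -u + 4*v − (2*u*v)
= -2*u*v - u + 4*v
At (-3, 1, 2): 13.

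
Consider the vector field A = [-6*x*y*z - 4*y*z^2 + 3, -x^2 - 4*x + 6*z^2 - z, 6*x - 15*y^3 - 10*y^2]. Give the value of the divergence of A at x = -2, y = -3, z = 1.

∂A₁/∂x = -6*y*z
∂A₂/∂y = 0
∂A₃/∂z = 0
∇·A = -6*y*z
At (-2, -3, 1): 18.

18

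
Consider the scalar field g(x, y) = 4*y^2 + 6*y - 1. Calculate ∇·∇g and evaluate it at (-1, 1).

8

∂²g/∂x² = 0
∂²g/∂y² = 8
∇²g = 8
At (-1, 1): 8.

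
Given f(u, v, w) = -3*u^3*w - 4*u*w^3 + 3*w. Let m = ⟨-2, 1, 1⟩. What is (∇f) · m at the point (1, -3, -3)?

-378

∂f/∂u = -9*u^2*w - 4*w^3
∂f/∂v = 0
∂f/∂w = -3*u^3 - 12*u*w^2 + 3
∇f at (1, -3, -3) = (135, 0, -108)
∇f · m = (135)(-2) + (0)(1) + (-108)(1) = -378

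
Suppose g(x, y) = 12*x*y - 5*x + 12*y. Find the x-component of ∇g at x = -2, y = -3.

-41

(∇g)_1 = ∂g/∂x = 12*y - 5
At (-2, -3): -41.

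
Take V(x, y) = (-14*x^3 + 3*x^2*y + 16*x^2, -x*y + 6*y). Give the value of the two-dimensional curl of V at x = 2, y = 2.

-14

∂V₂/∂x = -y
∂V₁/∂y = 3*x^2
Scalar curl = -3*x^2 - y
At (2, 2): -14.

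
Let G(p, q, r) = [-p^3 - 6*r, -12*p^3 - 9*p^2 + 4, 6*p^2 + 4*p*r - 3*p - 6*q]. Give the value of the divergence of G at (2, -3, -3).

-4

∂G₁/∂p = -3*p^2
∂G₂/∂q = 0
∂G₃/∂r = 4*p
∇·G = -3*p^2 + 4*p
At (2, -3, -3): -4.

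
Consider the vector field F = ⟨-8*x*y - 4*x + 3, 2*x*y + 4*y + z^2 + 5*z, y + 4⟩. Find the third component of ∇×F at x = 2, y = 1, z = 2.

(∇×F)_3 = ∂F₂/∂x − ∂F₁/∂y
= 2*y − (-8*x)
= 8*x + 2*y
At (2, 1, 2): 18.

18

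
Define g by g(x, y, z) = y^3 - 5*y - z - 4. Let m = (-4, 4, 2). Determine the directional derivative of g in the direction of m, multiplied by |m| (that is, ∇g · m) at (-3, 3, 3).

∂g/∂x = 0
∂g/∂y = 3*y^2 - 5
∂g/∂z = -1
∇g at (-3, 3, 3) = (0, 22, -1)
∇g · m = (0)(-4) + (22)(4) + (-1)(2) = 86

86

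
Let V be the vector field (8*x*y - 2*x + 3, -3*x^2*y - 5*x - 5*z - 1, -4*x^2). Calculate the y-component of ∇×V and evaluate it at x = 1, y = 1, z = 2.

8

(∇×V)_2 = ∂V₁/∂z − ∂V₃/∂x
= 0 − (-8*x)
= 8*x
At (1, 1, 2): 8.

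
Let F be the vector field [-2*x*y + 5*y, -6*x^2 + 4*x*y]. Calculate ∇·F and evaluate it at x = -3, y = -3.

∂F₁/∂x = -2*y
∂F₂/∂y = 4*x
∇·F = 4*x - 2*y
At (-3, -3): -6.

-6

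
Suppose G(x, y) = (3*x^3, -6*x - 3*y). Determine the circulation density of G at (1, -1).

∂G₂/∂x = -6
∂G₁/∂y = 0
Scalar curl = -6
At (1, -1): -6.

-6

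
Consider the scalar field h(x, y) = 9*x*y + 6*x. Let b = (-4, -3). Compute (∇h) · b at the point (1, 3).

-159

∂h/∂x = 9*y + 6
∂h/∂y = 9*x
∇h at (1, 3) = (33, 9)
∇h · b = (33)(-4) + (9)(-3) = -159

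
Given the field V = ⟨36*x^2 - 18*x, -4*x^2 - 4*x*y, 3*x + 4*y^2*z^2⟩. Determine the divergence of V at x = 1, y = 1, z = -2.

34

∂V₁/∂x = 72*x - 18
∂V₂/∂y = -4*x
∂V₃/∂z = 8*y^2*z
∇·V = 68*x + 8*y^2*z - 18
At (1, 1, -2): 34.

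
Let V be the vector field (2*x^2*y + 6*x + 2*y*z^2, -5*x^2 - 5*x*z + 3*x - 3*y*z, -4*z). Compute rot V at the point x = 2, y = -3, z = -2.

(1, 24, -23)

(∇×V)₁ = ∂V₃/∂y − ∂V₂/∂z = 5*x + 3*y
(∇×V)₂ = ∂V₁/∂z − ∂V₃/∂x = 4*y*z
(∇×V)₃ = ∂V₂/∂x − ∂V₁/∂y = -2*x^2 - 10*x - 2*z^2 - 5*z + 3
∇×V = (5*x + 3*y, 4*y*z, -2*x^2 - 10*x - 2*z^2 - 5*z + 3)
At (2, -3, -2): (1, 24, -23).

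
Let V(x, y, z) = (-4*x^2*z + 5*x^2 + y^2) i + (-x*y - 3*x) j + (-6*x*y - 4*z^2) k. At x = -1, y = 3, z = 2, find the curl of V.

(6, 14, -12)

(∇×V)₁ = ∂V₃/∂y − ∂V₂/∂z = -6*x
(∇×V)₂ = ∂V₁/∂z − ∂V₃/∂x = -4*x^2 + 6*y
(∇×V)₃ = ∂V₂/∂x − ∂V₁/∂y = -3*y - 3
∇×V = (-6*x, -4*x^2 + 6*y, -3*y - 3)
At (-1, 3, 2): (6, 14, -12).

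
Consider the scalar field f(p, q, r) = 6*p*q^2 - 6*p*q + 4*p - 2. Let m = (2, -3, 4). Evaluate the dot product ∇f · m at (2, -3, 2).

404

∂f/∂p = 6*q^2 - 6*q + 4
∂f/∂q = 12*p*q - 6*p
∂f/∂r = 0
∇f at (2, -3, 2) = (76, -84, 0)
∇f · m = (76)(2) + (-84)(-3) + (0)(4) = 404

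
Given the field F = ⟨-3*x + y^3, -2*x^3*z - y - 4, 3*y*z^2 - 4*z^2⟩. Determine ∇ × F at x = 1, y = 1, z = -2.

(∇×F)₁ = ∂F₃/∂y − ∂F₂/∂z = 2*x^3 + 3*z^2
(∇×F)₂ = ∂F₁/∂z − ∂F₃/∂x = 0
(∇×F)₃ = ∂F₂/∂x − ∂F₁/∂y = -6*x^2*z - 3*y^2
∇×F = (2*x^3 + 3*z^2, 0, -6*x^2*z - 3*y^2)
At (1, 1, -2): (14, 0, 9).

(14, 0, 9)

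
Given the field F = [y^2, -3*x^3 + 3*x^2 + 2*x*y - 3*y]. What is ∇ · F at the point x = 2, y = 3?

1

∂F₁/∂x = 0
∂F₂/∂y = 2*x - 3
∇·F = 2*x - 3
At (2, 3): 1.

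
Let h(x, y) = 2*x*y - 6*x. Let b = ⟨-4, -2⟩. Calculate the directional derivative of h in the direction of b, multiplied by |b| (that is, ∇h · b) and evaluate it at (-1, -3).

∂h/∂x = 2*y - 6
∂h/∂y = 2*x
∇h at (-1, -3) = (-12, -2)
∇h · b = (-12)(-4) + (-2)(-2) = 52

52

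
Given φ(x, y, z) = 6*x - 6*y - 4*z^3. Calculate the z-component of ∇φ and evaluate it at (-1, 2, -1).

-12

(∇φ)_3 = ∂φ/∂z = -12*z^2
At (-1, 2, -1): -12.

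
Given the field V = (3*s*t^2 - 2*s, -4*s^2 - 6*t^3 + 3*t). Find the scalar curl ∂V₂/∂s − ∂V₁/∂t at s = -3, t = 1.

42

∂V₂/∂s = -8*s
∂V₁/∂t = 6*s*t
Scalar curl = -6*s*t - 8*s
At (-3, 1): 42.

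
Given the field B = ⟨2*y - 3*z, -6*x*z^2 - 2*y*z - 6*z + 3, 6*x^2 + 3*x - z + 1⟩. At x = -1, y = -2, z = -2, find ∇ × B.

(∇×B)₁ = ∂B₃/∂y − ∂B₂/∂z = 12*x*z + 2*y + 6
(∇×B)₂ = ∂B₁/∂z − ∂B₃/∂x = -12*x - 6
(∇×B)₃ = ∂B₂/∂x − ∂B₁/∂y = -6*z^2 - 2
∇×B = (12*x*z + 2*y + 6, -12*x - 6, -6*z^2 - 2)
At (-1, -2, -2): (26, 6, -26).

(26, 6, -26)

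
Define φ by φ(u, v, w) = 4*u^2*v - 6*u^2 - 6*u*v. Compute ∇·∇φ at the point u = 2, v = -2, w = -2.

∂²φ/∂u² = 4*(2*v - 3)
∂²φ/∂v² = 0
∂²φ/∂w² = 0
∇²φ = 8*v - 12
At (2, -2, -2): -28.

-28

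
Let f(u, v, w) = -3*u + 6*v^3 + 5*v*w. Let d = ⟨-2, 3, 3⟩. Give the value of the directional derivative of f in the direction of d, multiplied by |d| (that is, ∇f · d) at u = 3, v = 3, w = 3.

582

∂f/∂u = -3
∂f/∂v = 18*v^2 + 5*w
∂f/∂w = 5*v
∇f at (3, 3, 3) = (-3, 177, 15)
∇f · d = (-3)(-2) + (177)(3) + (15)(3) = 582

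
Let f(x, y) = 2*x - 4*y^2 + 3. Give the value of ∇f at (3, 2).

(2, -16)

∂f/∂x = 2
∂f/∂y = -8*y
∇f = (2, -8*y)
At (3, 2): (2, -16).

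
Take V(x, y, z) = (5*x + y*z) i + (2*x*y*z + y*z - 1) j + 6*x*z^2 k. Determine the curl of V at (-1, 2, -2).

(∇×V)₁ = ∂V₃/∂y − ∂V₂/∂z = -2*x*y - y
(∇×V)₂ = ∂V₁/∂z − ∂V₃/∂x = y - 6*z^2
(∇×V)₃ = ∂V₂/∂x − ∂V₁/∂y = 2*y*z - z
∇×V = (-2*x*y - y, y - 6*z^2, 2*y*z - z)
At (-1, 2, -2): (2, -22, -6).

(2, -22, -6)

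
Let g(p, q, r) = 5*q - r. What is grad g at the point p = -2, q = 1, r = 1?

(0, 5, -1)

∂g/∂p = 0
∂g/∂q = 5
∂g/∂r = -1
∇g = (0, 5, -1)
At (-2, 1, 1): (0, 5, -1).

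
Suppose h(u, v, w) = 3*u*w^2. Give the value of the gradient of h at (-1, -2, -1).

(3, 0, 6)

∂h/∂u = 3*w^2
∂h/∂v = 0
∂h/∂w = 6*u*w
∇h = (3*w^2, 0, 6*u*w)
At (-1, -2, -1): (3, 0, 6).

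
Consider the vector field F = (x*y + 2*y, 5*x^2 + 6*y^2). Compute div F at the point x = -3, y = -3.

-39

∂F₁/∂x = y
∂F₂/∂y = 12*y
∇·F = 13*y
At (-3, -3): -39.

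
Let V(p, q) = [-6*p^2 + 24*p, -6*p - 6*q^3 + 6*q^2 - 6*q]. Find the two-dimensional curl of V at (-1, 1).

∂V₂/∂p = -6
∂V₁/∂q = 0
Scalar curl = -6
At (-1, 1): -6.

-6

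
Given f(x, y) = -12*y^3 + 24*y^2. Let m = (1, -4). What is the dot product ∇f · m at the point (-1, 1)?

-48

∂f/∂x = 0
∂f/∂y = -36*y^2 + 48*y
∇f at (-1, 1) = (0, 12)
∇f · m = (0)(1) + (12)(-4) = -48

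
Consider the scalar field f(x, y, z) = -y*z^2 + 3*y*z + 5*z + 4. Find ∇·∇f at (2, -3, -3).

∂²f/∂x² = 0
∂²f/∂y² = 0
∂²f/∂z² = -2*y
∇²f = -2*y
At (2, -3, -3): 6.

6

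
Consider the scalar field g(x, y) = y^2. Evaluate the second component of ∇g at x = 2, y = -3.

-6

(∇g)_2 = ∂g/∂y = 2*y
At (2, -3): -6.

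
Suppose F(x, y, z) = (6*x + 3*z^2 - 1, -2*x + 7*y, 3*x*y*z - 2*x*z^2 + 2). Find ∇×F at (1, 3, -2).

(-6, 14, -2)

(∇×F)₁ = ∂F₃/∂y − ∂F₂/∂z = 3*x*z
(∇×F)₂ = ∂F₁/∂z − ∂F₃/∂x = -3*y*z + 2*z^2 + 6*z
(∇×F)₃ = ∂F₂/∂x − ∂F₁/∂y = -2
∇×F = (3*x*z, -3*y*z + 2*z^2 + 6*z, -2)
At (1, 3, -2): (-6, 14, -2).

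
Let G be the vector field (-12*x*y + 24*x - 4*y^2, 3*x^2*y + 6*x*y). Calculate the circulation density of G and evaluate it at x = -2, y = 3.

-18

∂G₂/∂x = 6*x*y + 6*y
∂G₁/∂y = -12*x - 8*y
Scalar curl = 6*x*y + 12*x + 14*y
At (-2, 3): -18.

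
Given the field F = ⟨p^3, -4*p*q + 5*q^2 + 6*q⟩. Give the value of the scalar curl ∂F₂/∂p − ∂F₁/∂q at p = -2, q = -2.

8

∂F₂/∂p = -4*q
∂F₁/∂q = 0
Scalar curl = -4*q
At (-2, -2): 8.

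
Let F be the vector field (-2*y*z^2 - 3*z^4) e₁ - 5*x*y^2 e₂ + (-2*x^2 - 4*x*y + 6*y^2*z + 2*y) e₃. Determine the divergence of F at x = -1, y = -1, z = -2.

-4

∂F₁/∂x = 0
∂F₂/∂y = -10*x*y
∂F₃/∂z = 6*y^2
∇·F = -10*x*y + 6*y^2
At (-1, -1, -2): -4.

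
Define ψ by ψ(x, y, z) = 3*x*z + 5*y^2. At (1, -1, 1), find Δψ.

10

∂²ψ/∂x² = 0
∂²ψ/∂y² = 10
∂²ψ/∂z² = 0
∇²ψ = 10
At (1, -1, 1): 10.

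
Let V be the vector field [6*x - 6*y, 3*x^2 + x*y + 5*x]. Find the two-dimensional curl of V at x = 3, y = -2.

∂V₂/∂x = 6*x + y + 5
∂V₁/∂y = -6
Scalar curl = 6*x + y + 11
At (3, -2): 27.

27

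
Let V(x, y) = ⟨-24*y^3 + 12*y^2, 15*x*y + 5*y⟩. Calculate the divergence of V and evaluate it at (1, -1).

20

∂V₁/∂x = 0
∂V₂/∂y = 15*x + 5
∇·V = 15*x + 5
At (1, -1): 20.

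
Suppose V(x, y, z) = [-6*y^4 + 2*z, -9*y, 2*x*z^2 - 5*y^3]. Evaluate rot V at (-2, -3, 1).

(-135, 0, -648)

(∇×V)₁ = ∂V₃/∂y − ∂V₂/∂z = -15*y^2
(∇×V)₂ = ∂V₁/∂z − ∂V₃/∂x = -2*z^2 + 2
(∇×V)₃ = ∂V₂/∂x − ∂V₁/∂y = 24*y^3
∇×V = (-15*y^2, -2*z^2 + 2, 24*y^3)
At (-2, -3, 1): (-135, 0, -648).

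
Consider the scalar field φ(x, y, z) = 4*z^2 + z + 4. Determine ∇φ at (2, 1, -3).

∂φ/∂x = 0
∂φ/∂y = 0
∂φ/∂z = 8*z + 1
∇φ = (0, 0, 8*z + 1)
At (2, 1, -3): (0, 0, -23).

(0, 0, -23)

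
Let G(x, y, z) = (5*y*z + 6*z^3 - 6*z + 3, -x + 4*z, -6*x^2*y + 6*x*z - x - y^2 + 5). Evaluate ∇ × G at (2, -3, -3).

(-22, 88, 14)

(∇×G)₁ = ∂G₃/∂y − ∂G₂/∂z = -6*x^2 - 2*y - 4
(∇×G)₂ = ∂G₁/∂z − ∂G₃/∂x = 12*x*y + 5*y + 18*z^2 - 6*z - 5
(∇×G)₃ = ∂G₂/∂x − ∂G₁/∂y = -5*z - 1
∇×G = (-6*x^2 - 2*y - 4, 12*x*y + 5*y + 18*z^2 - 6*z - 5, -5*z - 1)
At (2, -3, -3): (-22, 88, 14).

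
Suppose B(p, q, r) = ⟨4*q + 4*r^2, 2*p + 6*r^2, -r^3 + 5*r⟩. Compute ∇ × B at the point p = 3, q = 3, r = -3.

(∇×B)₁ = ∂B₃/∂q − ∂B₂/∂r = -12*r
(∇×B)₂ = ∂B₁/∂r − ∂B₃/∂p = 8*r
(∇×B)₃ = ∂B₂/∂p − ∂B₁/∂q = -2
∇×B = (-12*r, 8*r, -2)
At (3, 3, -3): (36, -24, -2).

(36, -24, -2)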